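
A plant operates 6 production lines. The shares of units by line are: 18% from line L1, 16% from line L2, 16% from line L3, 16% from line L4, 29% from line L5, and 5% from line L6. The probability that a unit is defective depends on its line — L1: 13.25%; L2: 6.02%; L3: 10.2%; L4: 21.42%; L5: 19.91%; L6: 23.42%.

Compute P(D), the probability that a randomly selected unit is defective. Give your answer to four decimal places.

P(D) ≈ 0.1535

P(D) = P(D|L1)·P(L1) + P(D|L2)·P(L2) + P(D|L3)·P(L3) + P(D|L4)·P(L4) + P(D|L5)·P(L5) + P(D|L6)·P(L6)
      = 0.1325·0.18 + 0.0602·0.16 + 0.102·0.16 + 0.2142·0.16 + 0.1991·0.29 + 0.2342·0.05
      = 0.02385 + 0.009632 + 0.01632 + 0.034272 + 0.057739 + 0.01171 = 0.153523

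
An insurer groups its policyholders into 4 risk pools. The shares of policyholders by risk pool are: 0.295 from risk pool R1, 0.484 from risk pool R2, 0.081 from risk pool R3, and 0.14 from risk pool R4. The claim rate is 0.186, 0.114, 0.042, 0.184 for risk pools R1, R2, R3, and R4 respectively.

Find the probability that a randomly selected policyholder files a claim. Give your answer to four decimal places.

Using total probability over the partition,
P(C) = P(C|R1)·P(R1) + P(C|R2)·P(R2) + P(C|R3)·P(R3) + P(C|R4)·P(R4)
      = 0.186·0.295 + 0.114·0.484 + 0.042·0.081 + 0.184·0.14
      = 0.05487 + 0.055176 + 0.003402 + 0.02576 = 0.139208

0.1392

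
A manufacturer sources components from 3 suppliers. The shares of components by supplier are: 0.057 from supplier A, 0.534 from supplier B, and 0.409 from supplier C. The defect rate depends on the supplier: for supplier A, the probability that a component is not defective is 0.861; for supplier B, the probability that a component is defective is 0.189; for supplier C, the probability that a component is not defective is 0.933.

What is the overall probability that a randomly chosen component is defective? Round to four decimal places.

P(D|A) = 1 − 0.861 = 0.139.
P(D|C) = 1 − 0.933 = 0.067.
P(D) = P(D|A)·P(A) + P(D|B)·P(B) + P(D|C)·P(C)
      = 0.139·0.057 + 0.189·0.534 + 0.067·0.409
      = 0.007923 + 0.100926 + 0.027403 = 0.136252

P(D) ≈ 0.1363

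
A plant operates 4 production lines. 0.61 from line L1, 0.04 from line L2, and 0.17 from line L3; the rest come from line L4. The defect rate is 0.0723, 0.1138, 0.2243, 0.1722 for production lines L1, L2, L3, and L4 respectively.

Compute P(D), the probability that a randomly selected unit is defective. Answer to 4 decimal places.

P(L4) = 1 − (0.61 + 0.04 + 0.17) = 0.18.
Using total probability over the partition,
P(D) = P(D|L1)·P(L1) + P(D|L2)·P(L2) + P(D|L3)·P(L3) + P(D|L4)·P(L4)
      = 0.0723·0.61 + 0.1138·0.04 + 0.2243·0.17 + 0.1722·0.18
      = 0.044103 + 0.004552 + 0.038131 + 0.030996 = 0.117782

0.1178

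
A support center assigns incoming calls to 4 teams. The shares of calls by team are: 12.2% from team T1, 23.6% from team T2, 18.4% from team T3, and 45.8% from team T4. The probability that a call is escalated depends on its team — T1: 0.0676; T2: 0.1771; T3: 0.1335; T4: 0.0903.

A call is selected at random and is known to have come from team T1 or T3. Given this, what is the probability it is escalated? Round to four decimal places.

P(E|S) ≈ 0.1072

Let S = {T1, T3}.
P(S) = 0.122 + 0.184 = 0.306.
P(E ∩ S) = 0.0676·0.122 + 0.1335·0.184 = 0.0082472 + 0.024564 = 0.0328112.
P(E | S) = 0.0328112 / 0.306 = 0.107226…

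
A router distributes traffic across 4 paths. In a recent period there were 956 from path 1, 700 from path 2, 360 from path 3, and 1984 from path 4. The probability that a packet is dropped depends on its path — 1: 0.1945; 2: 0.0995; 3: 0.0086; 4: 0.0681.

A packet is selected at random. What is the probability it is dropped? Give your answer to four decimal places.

Total: 956 + 700 + 360 + 1984 = 4000.
P(1) = 956/4000 = 0.239. P(2) = 700/4000 = 0.175. P(3) = 360/4000 = 0.09. P(4) = 1984/4000 = 0.496.
P(L) = P(L|1)·P(1) + P(L|2)·P(2) + P(L|3)·P(3) + P(L|4)·P(4)
      = 0.1945·0.239 + 0.0995·0.175 + 0.0086·0.09 + 0.0681·0.496
      = 0.0464855 + 0.0174125 + 0.000774 + 0.0337776 = 0.0984496

P(L) ≈ 0.0984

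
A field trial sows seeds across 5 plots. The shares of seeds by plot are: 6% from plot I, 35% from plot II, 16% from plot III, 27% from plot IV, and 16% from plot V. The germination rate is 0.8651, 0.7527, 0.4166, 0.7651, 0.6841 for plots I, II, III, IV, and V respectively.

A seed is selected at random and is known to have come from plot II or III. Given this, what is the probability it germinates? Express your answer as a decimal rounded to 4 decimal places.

Let S = {II, III}.
P(S) = 0.35 + 0.16 = 0.51.
P(G ∩ S) = 0.7527·0.35 + 0.4166·0.16 = 0.263445 + 0.066656 = 0.330101.
P(G | S) = 0.330101 / 0.51 = 0.647257…

0.6473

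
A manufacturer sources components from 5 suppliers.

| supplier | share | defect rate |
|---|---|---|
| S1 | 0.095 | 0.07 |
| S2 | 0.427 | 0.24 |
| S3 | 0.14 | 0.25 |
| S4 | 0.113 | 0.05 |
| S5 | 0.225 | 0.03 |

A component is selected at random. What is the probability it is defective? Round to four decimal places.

0.1565

Summing over the partition,
P(D) = P(D|S1)·P(S1) + P(D|S2)·P(S2) + P(D|S3)·P(S3) + P(D|S4)·P(S4) + P(D|S5)·P(S5)
      = 0.07·0.095 + 0.24·0.427 + 0.25·0.14 + 0.05·0.113 + 0.03·0.225
      = 0.00665 + 0.10248 + 0.035 + 0.00565 + 0.00675 = 0.15653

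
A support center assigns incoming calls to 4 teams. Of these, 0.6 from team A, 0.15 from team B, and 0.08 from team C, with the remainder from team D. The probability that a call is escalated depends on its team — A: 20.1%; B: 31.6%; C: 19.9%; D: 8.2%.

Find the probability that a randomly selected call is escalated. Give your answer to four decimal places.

P(D) = 1 − (0.6 + 0.15 + 0.08) = 0.17.
Summing over the partition,
P(E) = P(E|A)·P(A) + P(E|B)·P(B) + P(E|C)·P(C) + P(E|D)·P(D)
      = 0.201·0.6 + 0.316·0.15 + 0.199·0.08 + 0.082·0.17
      = 0.1206 + 0.0474 + 0.01592 + 0.01394 = 0.19786

P(E) ≈ 0.1979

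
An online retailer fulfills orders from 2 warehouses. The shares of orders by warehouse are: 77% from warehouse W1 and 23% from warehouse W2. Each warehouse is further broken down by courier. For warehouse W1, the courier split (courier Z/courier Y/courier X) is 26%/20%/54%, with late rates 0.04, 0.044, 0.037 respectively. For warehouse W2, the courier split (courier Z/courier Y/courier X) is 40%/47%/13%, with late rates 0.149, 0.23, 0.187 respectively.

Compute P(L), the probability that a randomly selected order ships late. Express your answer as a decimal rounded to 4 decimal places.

P(L|W1) = 0.26·0.04 + 0.2·0.044 + 0.54·0.037 = 0.0104 + 0.0088 + 0.01998 = 0.03918
P(L|W2) = 0.4·0.149 + 0.47·0.23 + 0.13·0.187 = 0.0596 + 0.1081 + 0.02431 = 0.19201
By total probability over the outer partition,
P(L) = 0.77·0.03918 + 0.23·0.19201
      = 0.0301686 + 0.0441623 = 0.0743309

P(L) ≈ 0.0743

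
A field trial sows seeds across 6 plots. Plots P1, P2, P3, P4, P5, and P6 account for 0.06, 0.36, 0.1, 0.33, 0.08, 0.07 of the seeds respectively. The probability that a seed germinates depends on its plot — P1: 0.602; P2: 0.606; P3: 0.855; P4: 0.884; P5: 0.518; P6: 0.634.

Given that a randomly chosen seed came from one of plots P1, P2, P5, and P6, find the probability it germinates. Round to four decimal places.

0.5967

Let S = {P1, P2, P5, P6}.
P(S) = 0.06 + 0.36 + 0.08 + 0.07 = 0.57.
P(G ∩ S) = 0.602·0.06 + 0.606·0.36 + 0.518·0.08 + 0.634·0.07 = 0.03612 + 0.21816 + 0.04144 + 0.04438 = 0.3401.
P(G | S) = 0.3401 / 0.57 = 0.596667…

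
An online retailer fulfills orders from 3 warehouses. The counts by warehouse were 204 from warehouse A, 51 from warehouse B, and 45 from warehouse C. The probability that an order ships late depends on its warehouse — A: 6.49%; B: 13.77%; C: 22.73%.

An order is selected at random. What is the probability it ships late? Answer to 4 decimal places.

Total: 204 + 51 + 45 = 300.
P(A) = 204/300 = 0.68. P(B) = 51/300 = 0.17. P(C) = 45/300 = 0.15.
By the law of total probability,
P(L) = P(L|A)·P(A) + P(L|B)·P(B) + P(L|C)·P(C)
      = 0.0649·0.68 + 0.1377·0.17 + 0.2273·0.15
      = 0.044132 + 0.023409 + 0.034095 = 0.101636

P(L) ≈ 0.1016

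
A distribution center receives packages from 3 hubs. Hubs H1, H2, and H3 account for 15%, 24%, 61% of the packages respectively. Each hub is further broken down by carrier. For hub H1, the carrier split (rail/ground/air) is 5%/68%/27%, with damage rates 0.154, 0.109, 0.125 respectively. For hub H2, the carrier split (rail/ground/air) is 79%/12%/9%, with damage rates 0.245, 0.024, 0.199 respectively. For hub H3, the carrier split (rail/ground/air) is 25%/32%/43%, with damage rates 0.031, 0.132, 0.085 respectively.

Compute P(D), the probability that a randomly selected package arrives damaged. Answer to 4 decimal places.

P(D|H1) = 0.05·0.154 + 0.68·0.109 + 0.27·0.125 = 0.0077 + 0.07412 + 0.03375 = 0.11557
P(D|H2) = 0.79·0.245 + 0.12·0.024 + 0.09·0.199 = 0.19355 + 0.00288 + 0.01791 = 0.21434
P(D|H3) = 0.25·0.031 + 0.32·0.132 + 0.43·0.085 = 0.00775 + 0.04224 + 0.03655 = 0.08654
Then overall,
P(D) = 0.15·0.11557 + 0.24·0.21434 + 0.61·0.08654
      = 0.0173355 + 0.0514416 + 0.0527894 = 0.1215665

P(D) ≈ 0.1216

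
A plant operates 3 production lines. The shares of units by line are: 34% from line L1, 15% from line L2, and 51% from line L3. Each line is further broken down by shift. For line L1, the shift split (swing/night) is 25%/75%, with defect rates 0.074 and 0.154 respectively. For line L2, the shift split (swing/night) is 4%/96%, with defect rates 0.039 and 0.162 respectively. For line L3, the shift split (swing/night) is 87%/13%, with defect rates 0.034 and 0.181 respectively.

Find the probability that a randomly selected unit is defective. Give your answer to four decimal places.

P(D|L1) = 0.25·0.074 + 0.75·0.154 = 0.0185 + 0.1155 = 0.134
P(D|L2) = 0.04·0.039 + 0.96·0.162 = 0.00156 + 0.15552 = 0.15708
P(D|L3) = 0.87·0.034 + 0.13·0.181 = 0.02958 + 0.02353 = 0.05311
By total probability over the outer partition,
P(D) = 0.34·0.134 + 0.15·0.15708 + 0.51·0.05311
      = 0.04556 + 0.023562 + 0.0270861 = 0.0962081

P(D) ≈ 0.0962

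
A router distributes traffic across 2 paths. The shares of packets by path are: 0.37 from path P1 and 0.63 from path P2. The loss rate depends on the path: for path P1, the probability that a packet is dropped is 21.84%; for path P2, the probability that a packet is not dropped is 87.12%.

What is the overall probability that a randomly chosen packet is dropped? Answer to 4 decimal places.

0.1620

P(L|P2) = 1 − 0.8712 = 0.1288.
P(L) = P(L|P1)·P(P1) + P(L|P2)·P(P2)
      = 0.2184·0.37 + 0.1288·0.63
      = 0.080808 + 0.081144 = 0.161952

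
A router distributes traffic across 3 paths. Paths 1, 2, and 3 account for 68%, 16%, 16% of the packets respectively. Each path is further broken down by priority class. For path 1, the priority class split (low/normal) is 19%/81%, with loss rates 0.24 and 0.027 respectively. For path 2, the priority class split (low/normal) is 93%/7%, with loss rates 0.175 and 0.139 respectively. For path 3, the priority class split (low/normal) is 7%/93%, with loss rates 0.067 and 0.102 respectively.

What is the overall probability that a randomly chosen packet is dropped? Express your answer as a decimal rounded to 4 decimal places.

P(L|1) = 0.19·0.24 + 0.81·0.027 = 0.0456 + 0.02187 = 0.06747
P(L|2) = 0.93·0.175 + 0.07·0.139 = 0.16275 + 0.00973 = 0.17248
P(L|3) = 0.07·0.067 + 0.93·0.102 = 0.00469 + 0.09486 = 0.09955
Then overall,
P(L) = 0.68·0.06747 + 0.16·0.17248 + 0.16·0.09955
      = 0.0458796 + 0.0275968 + 0.015928 = 0.0894044

0.0894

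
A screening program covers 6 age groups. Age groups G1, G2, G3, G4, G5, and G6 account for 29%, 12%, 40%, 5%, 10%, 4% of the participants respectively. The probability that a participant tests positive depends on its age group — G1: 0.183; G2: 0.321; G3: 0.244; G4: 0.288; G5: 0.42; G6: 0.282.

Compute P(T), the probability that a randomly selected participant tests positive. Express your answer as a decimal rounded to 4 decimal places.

Using total probability over the partition,
P(T) = P(T|G1)·P(G1) + P(T|G2)·P(G2) + P(T|G3)·P(G3) + P(T|G4)·P(G4) + P(T|G5)·P(G5) + P(T|G6)·P(G6)
      = 0.183·0.29 + 0.321·0.12 + 0.244·0.4 + 0.288·0.05 + 0.42·0.1 + 0.282·0.04
      = 0.05307 + 0.03852 + 0.0976 + 0.0144 + 0.042 + 0.01128 = 0.25687

0.2569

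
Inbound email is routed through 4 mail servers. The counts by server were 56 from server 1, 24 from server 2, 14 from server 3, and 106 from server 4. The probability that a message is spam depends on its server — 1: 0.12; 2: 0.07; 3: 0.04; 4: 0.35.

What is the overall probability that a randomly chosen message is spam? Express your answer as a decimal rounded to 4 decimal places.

P(S) ≈ 0.2303

Total: 56 + 24 + 14 + 106 = 200.
P(1) = 56/200 = 0.28. P(2) = 24/200 = 0.12. P(3) = 14/200 = 0.07. P(4) = 106/200 = 0.53.
P(S) = P(S|1)·P(1) + P(S|2)·P(2) + P(S|3)·P(3) + P(S|4)·P(4)
      = 0.12·0.28 + 0.07·0.12 + 0.04·0.07 + 0.35·0.53
      = 0.0336 + 0.0084 + 0.0028 + 0.1855 = 0.2303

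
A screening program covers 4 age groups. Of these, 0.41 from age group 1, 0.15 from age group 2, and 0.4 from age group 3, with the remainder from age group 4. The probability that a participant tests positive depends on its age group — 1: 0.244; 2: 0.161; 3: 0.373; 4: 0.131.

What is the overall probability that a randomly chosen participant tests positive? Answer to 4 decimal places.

P(4) = 1 − (0.41 + 0.15 + 0.4) = 0.04.
P(T) = P(T|1)·P(1) + P(T|2)·P(2) + P(T|3)·P(3) + P(T|4)·P(4)
      = 0.244·0.41 + 0.161·0.15 + 0.373·0.4 + 0.131·0.04
      = 0.10004 + 0.02415 + 0.1492 + 0.00524 = 0.27863

0.2786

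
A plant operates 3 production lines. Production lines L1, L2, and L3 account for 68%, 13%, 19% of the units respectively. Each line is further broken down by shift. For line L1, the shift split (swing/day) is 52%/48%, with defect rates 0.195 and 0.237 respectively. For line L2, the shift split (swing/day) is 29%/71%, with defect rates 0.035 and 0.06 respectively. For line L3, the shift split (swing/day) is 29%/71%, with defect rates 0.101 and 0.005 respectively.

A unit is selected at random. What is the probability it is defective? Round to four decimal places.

P(D) ≈ 0.1594

P(D|L1) = 0.52·0.195 + 0.48·0.237 = 0.1014 + 0.11376 = 0.21516
P(D|L2) = 0.29·0.035 + 0.71·0.06 = 0.01015 + 0.0426 = 0.05275
P(D|L3) = 0.29·0.101 + 0.71·0.005 = 0.02929 + 0.00355 = 0.03284
By total probability over the outer partition,
P(D) = 0.68·0.21516 + 0.13·0.05275 + 0.19·0.03284
      = 0.1463088 + 0.0068575 + 0.0062396 = 0.1594059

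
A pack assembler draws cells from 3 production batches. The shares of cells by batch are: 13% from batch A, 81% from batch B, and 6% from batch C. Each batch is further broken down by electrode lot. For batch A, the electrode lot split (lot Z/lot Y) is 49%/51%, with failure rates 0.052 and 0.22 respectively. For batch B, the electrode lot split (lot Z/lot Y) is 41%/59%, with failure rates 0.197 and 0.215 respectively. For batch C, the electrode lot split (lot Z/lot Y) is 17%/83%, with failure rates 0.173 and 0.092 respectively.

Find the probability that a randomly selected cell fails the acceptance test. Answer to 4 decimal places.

0.1924

P(F|A) = 0.49·0.052 + 0.51·0.22 = 0.02548 + 0.1122 = 0.13768
P(F|B) = 0.41·0.197 + 0.59·0.215 = 0.08077 + 0.12685 = 0.20762
P(F|C) = 0.17·0.173 + 0.83·0.092 = 0.02941 + 0.07636 = 0.10577
By total probability over the outer partition,
P(F) = 0.13·0.13768 + 0.81·0.20762 + 0.06·0.10577
      = 0.0178984 + 0.1681722 + 0.0063462 = 0.1924168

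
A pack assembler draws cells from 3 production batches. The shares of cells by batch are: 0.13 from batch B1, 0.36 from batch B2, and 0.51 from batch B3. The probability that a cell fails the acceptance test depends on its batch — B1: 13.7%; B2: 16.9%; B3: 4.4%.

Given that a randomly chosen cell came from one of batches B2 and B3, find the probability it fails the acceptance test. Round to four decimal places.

Let S = {B2, B3}.
P(S) = 0.36 + 0.51 = 0.87.
P(F ∩ S) = 0.169·0.36 + 0.044·0.51 = 0.06084 + 0.02244 = 0.08328.
P(F | S) = 0.08328 / 0.87 = 0.095724…

P(F|S) ≈ 0.0957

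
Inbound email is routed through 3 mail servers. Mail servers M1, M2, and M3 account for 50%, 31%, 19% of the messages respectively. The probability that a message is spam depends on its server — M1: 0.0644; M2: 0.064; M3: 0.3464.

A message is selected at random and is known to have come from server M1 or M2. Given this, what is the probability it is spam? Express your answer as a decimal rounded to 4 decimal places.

P(S|J) ≈ 0.0642

Let J = {M1, M2}.
P(J) = 0.5 + 0.31 = 0.81.
P(S ∩ J) = 0.0644·0.5 + 0.064·0.31 = 0.0322 + 0.01984 = 0.05204.
P(S | J) = 0.05204 / 0.81 = 0.064247…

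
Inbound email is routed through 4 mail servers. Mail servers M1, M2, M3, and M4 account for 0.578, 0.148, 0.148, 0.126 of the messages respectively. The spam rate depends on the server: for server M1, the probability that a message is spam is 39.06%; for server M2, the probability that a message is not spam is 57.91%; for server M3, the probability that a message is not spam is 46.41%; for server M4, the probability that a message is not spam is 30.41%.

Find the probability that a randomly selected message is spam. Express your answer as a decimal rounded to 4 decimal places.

P(S|M2) = 1 − 0.5791 = 0.4209.
P(S|M3) = 1 − 0.4641 = 0.5359.
P(S|M4) = 1 − 0.3041 = 0.6959.
By the law of total probability,
P(S) = P(S|M1)·P(M1) + P(S|M2)·P(M2) + P(S|M3)·P(M3) + P(S|M4)·P(M4)
      = 0.3906·0.578 + 0.4209·0.148 + 0.5359·0.148 + 0.6959·0.126
      = 0.2257668 + 0.0622932 + 0.0793132 + 0.0876834 = 0.4550566

0.4551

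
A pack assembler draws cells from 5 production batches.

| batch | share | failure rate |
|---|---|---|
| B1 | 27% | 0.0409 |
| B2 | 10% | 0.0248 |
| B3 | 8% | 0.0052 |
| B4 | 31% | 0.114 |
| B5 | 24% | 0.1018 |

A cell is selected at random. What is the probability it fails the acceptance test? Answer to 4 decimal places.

P(F) = P(F|B1)·P(B1) + P(F|B2)·P(B2) + P(F|B3)·P(B3) + P(F|B4)·P(B4) + P(F|B5)·P(B5)
      = 0.0409·0.27 + 0.0248·0.1 + 0.0052·0.08 + 0.114·0.31 + 0.1018·0.24
      = 0.011043 + 0.00248 + 0.000416 + 0.03534 + 0.024432 = 0.073711

0.0737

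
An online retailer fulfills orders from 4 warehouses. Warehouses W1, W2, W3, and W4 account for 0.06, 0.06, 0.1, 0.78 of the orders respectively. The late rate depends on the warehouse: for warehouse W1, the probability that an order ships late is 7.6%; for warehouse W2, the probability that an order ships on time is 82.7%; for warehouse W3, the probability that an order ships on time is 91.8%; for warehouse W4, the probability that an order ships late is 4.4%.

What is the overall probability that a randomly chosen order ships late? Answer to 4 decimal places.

0.0575

P(L|W2) = 1 − 0.827 = 0.173.
P(L|W3) = 1 − 0.918 = 0.082.
P(L) = P(L|W1)·P(W1) + P(L|W2)·P(W2) + P(L|W3)·P(W3) + P(L|W4)·P(W4)
      = 0.076·0.06 + 0.173·0.06 + 0.082·0.1 + 0.044·0.78
      = 0.00456 + 0.01038 + 0.0082 + 0.03432 = 0.05746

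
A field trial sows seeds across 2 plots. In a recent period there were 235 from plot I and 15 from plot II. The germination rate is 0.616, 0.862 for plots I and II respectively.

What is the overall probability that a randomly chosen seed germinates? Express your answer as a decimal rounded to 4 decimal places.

Total: 235 + 15 = 250.
P(I) = 235/250 = 0.94. P(II) = 15/250 = 0.06.
P(G) = P(G|I)·P(I) + P(G|II)·P(II)
      = 0.616·0.94 + 0.862·0.06
      = 0.57904 + 0.05172 = 0.63076

P(G) ≈ 0.6308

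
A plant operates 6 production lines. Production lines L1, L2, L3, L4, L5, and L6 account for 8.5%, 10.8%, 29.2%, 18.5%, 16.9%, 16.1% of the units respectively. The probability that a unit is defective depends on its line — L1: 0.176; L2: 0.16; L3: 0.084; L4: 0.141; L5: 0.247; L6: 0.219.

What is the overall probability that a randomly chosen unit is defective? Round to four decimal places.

P(D) = P(D|L1)·P(L1) + P(D|L2)·P(L2) + P(D|L3)·P(L3) + P(D|L4)·P(L4) + P(D|L5)·P(L5) + P(D|L6)·P(L6)
      = 0.176·0.085 + 0.16·0.108 + 0.084·0.292 + 0.141·0.185 + 0.247·0.169 + 0.219·0.161
      = 0.01496 + 0.01728 + 0.024528 + 0.026085 + 0.041743 + 0.035259 = 0.159855

P(D) ≈ 0.1599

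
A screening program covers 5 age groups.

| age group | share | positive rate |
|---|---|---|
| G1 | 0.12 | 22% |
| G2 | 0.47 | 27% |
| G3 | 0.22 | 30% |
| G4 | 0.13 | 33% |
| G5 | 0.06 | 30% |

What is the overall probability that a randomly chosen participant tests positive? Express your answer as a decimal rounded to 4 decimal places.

P(T) = P(T|G1)·P(G1) + P(T|G2)·P(G2) + P(T|G3)·P(G3) + P(T|G4)·P(G4) + P(T|G5)·P(G5)
      = 0.22·0.12 + 0.27·0.47 + 0.3·0.22 + 0.33·0.13 + 0.3·0.06
      = 0.0264 + 0.1269 + 0.066 + 0.0429 + 0.018 = 0.2802

P(T) ≈ 0.2802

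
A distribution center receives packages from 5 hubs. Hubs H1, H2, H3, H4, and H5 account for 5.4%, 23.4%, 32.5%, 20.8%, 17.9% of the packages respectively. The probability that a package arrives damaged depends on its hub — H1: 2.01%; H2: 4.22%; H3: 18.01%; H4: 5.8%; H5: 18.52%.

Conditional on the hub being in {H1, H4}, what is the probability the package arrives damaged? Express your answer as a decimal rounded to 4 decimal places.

P(D|S) ≈ 0.0502

Let S = {H1, H4}.
P(S) = 0.054 + 0.208 = 0.262.
P(D ∩ S) = 0.0201·0.054 + 0.058·0.208 = 0.0010854 + 0.012064 = 0.0131494.
P(D | S) = 0.0131494 / 0.262 = 0.050189…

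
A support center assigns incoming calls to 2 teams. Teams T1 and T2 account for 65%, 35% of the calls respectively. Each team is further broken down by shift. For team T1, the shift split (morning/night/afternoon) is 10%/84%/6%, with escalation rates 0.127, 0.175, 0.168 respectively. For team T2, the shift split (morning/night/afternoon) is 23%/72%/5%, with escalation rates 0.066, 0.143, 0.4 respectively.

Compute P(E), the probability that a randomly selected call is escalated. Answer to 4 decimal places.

P(E|T1) = 0.1·0.127 + 0.84·0.175 + 0.06·0.168 = 0.0127 + 0.147 + 0.01008 = 0.16978
P(E|T2) = 0.23·0.066 + 0.72·0.143 + 0.05·0.4 = 0.01518 + 0.10296 + 0.02 = 0.13814
By total probability over the outer partition,
P(E) = 0.65·0.16978 + 0.35·0.13814
      = 0.110357 + 0.048349 = 0.158706

P(E) ≈ 0.1587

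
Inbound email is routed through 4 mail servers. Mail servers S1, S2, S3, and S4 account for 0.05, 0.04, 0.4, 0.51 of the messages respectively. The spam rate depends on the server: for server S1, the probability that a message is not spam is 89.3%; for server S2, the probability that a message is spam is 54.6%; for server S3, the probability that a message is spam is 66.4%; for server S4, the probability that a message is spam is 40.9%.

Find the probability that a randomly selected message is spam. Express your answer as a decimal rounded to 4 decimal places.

P(S|S1) = 1 − 0.893 = 0.107.
By the law of total probability,
P(S) = P(S|S1)·P(S1) + P(S|S2)·P(S2) + P(S|S3)·P(S3) + P(S|S4)·P(S4)
      = 0.107·0.05 + 0.546·0.04 + 0.664·0.4 + 0.409·0.51
      = 0.00535 + 0.02184 + 0.2656 + 0.20859 = 0.50138

0.5014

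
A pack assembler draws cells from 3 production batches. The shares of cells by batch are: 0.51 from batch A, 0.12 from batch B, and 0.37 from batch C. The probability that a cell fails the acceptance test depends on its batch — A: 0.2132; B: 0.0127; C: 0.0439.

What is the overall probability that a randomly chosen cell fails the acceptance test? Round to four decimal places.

P(F) ≈ 0.1265

P(F) = P(F|A)·P(A) + P(F|B)·P(B) + P(F|C)·P(C)
      = 0.2132·0.51 + 0.0127·0.12 + 0.0439·0.37
      = 0.108732 + 0.001524 + 0.016243 = 0.126499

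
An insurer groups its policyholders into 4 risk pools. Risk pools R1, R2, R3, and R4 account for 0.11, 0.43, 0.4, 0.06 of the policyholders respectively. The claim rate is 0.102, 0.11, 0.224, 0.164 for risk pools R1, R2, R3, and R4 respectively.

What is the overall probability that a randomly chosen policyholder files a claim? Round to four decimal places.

P(C) = P(C|R1)·P(R1) + P(C|R2)·P(R2) + P(C|R3)·P(R3) + P(C|R4)·P(R4)
      = 0.102·0.11 + 0.11·0.43 + 0.224·0.4 + 0.164·0.06
      = 0.01122 + 0.0473 + 0.0896 + 0.00984 = 0.15796

P(C) ≈ 0.1580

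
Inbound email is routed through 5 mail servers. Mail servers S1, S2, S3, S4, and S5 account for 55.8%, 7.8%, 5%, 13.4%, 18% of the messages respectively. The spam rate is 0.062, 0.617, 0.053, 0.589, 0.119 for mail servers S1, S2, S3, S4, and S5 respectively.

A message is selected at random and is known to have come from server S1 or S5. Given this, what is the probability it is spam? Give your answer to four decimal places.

Let J = {S1, S5}.
P(J) = 0.558 + 0.18 = 0.738.
P(S ∩ J) = 0.062·0.558 + 0.119·0.18 = 0.034596 + 0.02142 = 0.056016.
P(S | J) = 0.056016 / 0.738 = 0.075902…

P(S|J) ≈ 0.0759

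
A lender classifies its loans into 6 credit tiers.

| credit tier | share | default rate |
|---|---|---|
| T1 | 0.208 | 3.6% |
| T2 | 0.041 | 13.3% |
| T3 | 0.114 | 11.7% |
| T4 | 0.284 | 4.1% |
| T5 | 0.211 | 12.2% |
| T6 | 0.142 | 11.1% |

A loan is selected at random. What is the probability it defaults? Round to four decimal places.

P(D) = P(D|T1)·P(T1) + P(D|T2)·P(T2) + P(D|T3)·P(T3) + P(D|T4)·P(T4) + P(D|T5)·P(T5) + P(D|T6)·P(T6)
      = 0.036·0.208 + 0.133·0.041 + 0.117·0.114 + 0.041·0.284 + 0.122·0.211 + 0.111·0.142
      = 0.007488 + 0.005453 + 0.013338 + 0.011644 + 0.025742 + 0.015762 = 0.079427

P(D) ≈ 0.0794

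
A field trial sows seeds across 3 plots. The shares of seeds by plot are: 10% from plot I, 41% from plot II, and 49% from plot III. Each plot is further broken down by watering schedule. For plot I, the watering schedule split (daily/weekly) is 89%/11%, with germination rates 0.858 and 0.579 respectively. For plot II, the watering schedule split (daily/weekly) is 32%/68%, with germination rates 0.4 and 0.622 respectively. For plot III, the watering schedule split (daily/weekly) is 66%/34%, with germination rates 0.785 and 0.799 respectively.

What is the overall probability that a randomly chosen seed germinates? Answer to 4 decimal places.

P(G|I) = 0.89·0.858 + 0.11·0.579 = 0.76362 + 0.06369 = 0.82731
P(G|II) = 0.32·0.4 + 0.68·0.622 = 0.128 + 0.42296 = 0.55096
P(G|III) = 0.66·0.785 + 0.34·0.799 = 0.5181 + 0.27166 = 0.78976
By total probability over the outer partition,
P(G) = 0.1·0.82731 + 0.41·0.55096 + 0.49·0.78976
      = 0.082731 + 0.2258936 + 0.3869824 = 0.695607

0.6956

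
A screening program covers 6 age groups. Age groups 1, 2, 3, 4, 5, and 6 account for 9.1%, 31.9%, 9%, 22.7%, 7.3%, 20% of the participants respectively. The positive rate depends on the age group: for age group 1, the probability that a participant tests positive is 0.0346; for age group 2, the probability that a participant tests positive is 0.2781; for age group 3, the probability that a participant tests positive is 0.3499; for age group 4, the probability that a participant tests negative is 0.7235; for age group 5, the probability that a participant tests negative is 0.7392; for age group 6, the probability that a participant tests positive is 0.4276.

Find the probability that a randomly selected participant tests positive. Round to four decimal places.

P(T|4) = 1 − 0.7235 = 0.2765.
P(T|5) = 1 − 0.7392 = 0.2608.
P(T) = P(T|1)·P(1) + P(T|2)·P(2) + P(T|3)·P(3) + P(T|4)·P(4) + P(T|5)·P(5) + P(T|6)·P(6)
      = 0.0346·0.091 + 0.2781·0.319 + 0.3499·0.09 + 0.2765·0.227 + 0.2608·0.073 + 0.4276·0.2
      = 0.0031486 + 0.0887139 + 0.031491 + 0.0627655 + 0.0190384 + 0.08552 = 0.2906774

P(T) ≈ 0.2907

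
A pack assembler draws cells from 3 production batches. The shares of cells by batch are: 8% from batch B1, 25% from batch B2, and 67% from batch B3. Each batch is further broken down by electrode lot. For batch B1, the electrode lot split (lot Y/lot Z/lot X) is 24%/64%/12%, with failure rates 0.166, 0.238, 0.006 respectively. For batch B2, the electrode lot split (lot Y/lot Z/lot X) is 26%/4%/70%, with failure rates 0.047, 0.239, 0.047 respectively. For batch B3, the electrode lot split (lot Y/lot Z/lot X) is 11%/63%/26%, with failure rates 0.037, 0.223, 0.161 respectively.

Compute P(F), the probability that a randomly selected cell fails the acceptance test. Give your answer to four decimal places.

P(F|B1) = 0.24·0.166 + 0.64·0.238 + 0.12·0.006 = 0.03984 + 0.15232 + 0.00072 = 0.19288
P(F|B2) = 0.26·0.047 + 0.04·0.239 + 0.7·0.047 = 0.01222 + 0.00956 + 0.0329 = 0.05468
P(F|B3) = 0.11·0.037 + 0.63·0.223 + 0.26·0.161 = 0.00407 + 0.14049 + 0.04186 = 0.18642
By total probability over the outer partition,
P(F) = 0.08·0.19288 + 0.25·0.05468 + 0.67·0.18642
      = 0.0154304 + 0.01367 + 0.1249014 = 0.1540018

0.1540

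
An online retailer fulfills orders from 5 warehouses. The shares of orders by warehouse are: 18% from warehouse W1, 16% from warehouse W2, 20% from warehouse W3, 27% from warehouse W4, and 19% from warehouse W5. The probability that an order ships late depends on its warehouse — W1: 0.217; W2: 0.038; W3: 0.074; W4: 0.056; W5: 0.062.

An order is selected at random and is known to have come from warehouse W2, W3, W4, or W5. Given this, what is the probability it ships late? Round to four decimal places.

P(L|S) ≈ 0.0583

Let S = {W2, W3, W4, W5}.
P(S) = 0.16 + 0.2 + 0.27 + 0.19 = 0.82.
P(L ∩ S) = 0.038·0.16 + 0.074·0.2 + 0.056·0.27 + 0.062·0.19 = 0.00608 + 0.0148 + 0.01512 + 0.01178 = 0.04778.
P(L | S) = 0.04778 / 0.82 = 0.058268…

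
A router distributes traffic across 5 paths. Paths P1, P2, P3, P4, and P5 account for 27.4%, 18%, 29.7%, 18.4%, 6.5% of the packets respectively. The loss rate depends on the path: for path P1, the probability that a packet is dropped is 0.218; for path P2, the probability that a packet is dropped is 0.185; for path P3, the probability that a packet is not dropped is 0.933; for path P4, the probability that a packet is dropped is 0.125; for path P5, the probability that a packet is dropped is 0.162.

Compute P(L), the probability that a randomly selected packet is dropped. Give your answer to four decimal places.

P(L) ≈ 0.1465

P(L|P3) = 1 − 0.933 = 0.067.
P(L) = P(L|P1)·P(P1) + P(L|P2)·P(P2) + P(L|P3)·P(P3) + P(L|P4)·P(P4) + P(L|P5)·P(P5)
      = 0.218·0.274 + 0.185·0.18 + 0.067·0.297 + 0.125·0.184 + 0.162·0.065
      = 0.059732 + 0.0333 + 0.019899 + 0.023 + 0.01053 = 0.146461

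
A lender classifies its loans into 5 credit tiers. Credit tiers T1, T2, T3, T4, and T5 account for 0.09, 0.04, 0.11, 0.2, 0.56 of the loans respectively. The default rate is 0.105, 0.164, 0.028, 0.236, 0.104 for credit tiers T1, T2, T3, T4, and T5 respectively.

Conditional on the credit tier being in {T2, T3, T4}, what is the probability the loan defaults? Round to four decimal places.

Let S = {T2, T3, T4}.
P(S) = 0.04 + 0.11 + 0.2 = 0.35.
P(D ∩ S) = 0.164·0.04 + 0.028·0.11 + 0.236·0.2 = 0.00656 + 0.00308 + 0.0472 = 0.05684.
P(D | S) = 0.05684 / 0.35 = 0.162400…

P(D|S) ≈ 0.1624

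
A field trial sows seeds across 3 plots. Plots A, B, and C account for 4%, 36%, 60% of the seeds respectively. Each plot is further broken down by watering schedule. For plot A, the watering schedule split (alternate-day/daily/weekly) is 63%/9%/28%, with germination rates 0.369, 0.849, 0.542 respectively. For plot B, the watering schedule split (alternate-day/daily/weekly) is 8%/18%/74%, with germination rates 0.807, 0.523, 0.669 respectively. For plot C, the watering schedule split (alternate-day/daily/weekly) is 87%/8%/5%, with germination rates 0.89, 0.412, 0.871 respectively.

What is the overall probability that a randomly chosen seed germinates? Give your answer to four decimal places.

P(G|A) = 0.63·0.369 + 0.09·0.849 + 0.28·0.542 = 0.23247 + 0.07641 + 0.15176 = 0.46064
P(G|B) = 0.08·0.807 + 0.18·0.523 + 0.74·0.669 = 0.06456 + 0.09414 + 0.49506 = 0.65376
P(G|C) = 0.87·0.89 + 0.08·0.412 + 0.05·0.871 = 0.7743 + 0.03296 + 0.04355 = 0.85081
Then overall,
P(G) = 0.04·0.46064 + 0.36·0.65376 + 0.6·0.85081
      = 0.0184256 + 0.2353536 + 0.510486 = 0.7642652

0.7643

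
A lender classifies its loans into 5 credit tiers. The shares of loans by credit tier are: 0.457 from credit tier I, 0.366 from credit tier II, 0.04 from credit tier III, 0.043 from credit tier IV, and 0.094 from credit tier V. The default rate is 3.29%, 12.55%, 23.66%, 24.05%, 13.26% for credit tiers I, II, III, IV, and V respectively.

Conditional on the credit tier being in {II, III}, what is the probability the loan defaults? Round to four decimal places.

Let S = {II, III}.
P(S) = 0.366 + 0.04 = 0.406.
P(D ∩ S) = 0.1255·0.366 + 0.2366·0.04 = 0.045933 + 0.009464 = 0.055397.
P(D | S) = 0.055397 / 0.406 = 0.136446…

P(D|S) ≈ 0.1364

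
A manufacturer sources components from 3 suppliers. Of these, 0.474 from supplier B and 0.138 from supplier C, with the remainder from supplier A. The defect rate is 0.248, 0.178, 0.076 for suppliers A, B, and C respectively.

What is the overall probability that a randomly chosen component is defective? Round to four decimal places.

P(D) ≈ 0.1911

P(A) = 1 − (0.474 + 0.138) = 0.388.
By the law of total probability,
P(D) = P(D|A)·P(A) + P(D|B)·P(B) + P(D|C)·P(C)
      = 0.248·0.388 + 0.178·0.474 + 0.076·0.138
      = 0.096224 + 0.084372 + 0.010488 = 0.191084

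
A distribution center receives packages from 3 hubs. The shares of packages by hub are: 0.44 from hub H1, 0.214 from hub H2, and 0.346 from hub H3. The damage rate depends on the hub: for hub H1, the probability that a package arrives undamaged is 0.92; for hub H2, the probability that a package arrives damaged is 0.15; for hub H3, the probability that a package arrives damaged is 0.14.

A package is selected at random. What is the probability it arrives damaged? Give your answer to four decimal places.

P(D|H1) = 1 − 0.92 = 0.08.
P(D) = P(D|H1)·P(H1) + P(D|H2)·P(H2) + P(D|H3)·P(H3)
      = 0.08·0.44 + 0.15·0.214 + 0.14·0.346
      = 0.0352 + 0.0321 + 0.04844 = 0.11574

P(D) ≈ 0.1157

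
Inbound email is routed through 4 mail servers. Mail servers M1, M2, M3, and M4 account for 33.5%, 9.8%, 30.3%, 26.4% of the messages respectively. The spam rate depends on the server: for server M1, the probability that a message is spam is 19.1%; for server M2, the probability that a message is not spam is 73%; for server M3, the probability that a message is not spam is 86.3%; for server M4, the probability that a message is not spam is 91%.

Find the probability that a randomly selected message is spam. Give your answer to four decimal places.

0.1557

P(S|M2) = 1 − 0.73 = 0.27.
P(S|M3) = 1 − 0.863 = 0.137.
P(S|M4) = 1 − 0.91 = 0.09.
P(S) = P(S|M1)·P(M1) + P(S|M2)·P(M2) + P(S|M3)·P(M3) + P(S|M4)·P(M4)
      = 0.191·0.335 + 0.27·0.098 + 0.137·0.303 + 0.09·0.264
      = 0.063985 + 0.02646 + 0.041511 + 0.02376 = 0.155716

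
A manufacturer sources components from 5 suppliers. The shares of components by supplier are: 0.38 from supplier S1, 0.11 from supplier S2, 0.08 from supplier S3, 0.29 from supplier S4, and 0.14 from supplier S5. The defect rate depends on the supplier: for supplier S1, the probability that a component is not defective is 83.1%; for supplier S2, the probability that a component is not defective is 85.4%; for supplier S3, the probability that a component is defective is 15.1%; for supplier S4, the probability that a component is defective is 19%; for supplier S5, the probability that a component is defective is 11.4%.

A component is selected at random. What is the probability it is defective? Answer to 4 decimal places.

P(D) ≈ 0.1634

P(D|S1) = 1 − 0.831 = 0.169.
P(D|S2) = 1 − 0.854 = 0.146.
P(D) = P(D|S1)·P(S1) + P(D|S2)·P(S2) + P(D|S3)·P(S3) + P(D|S4)·P(S4) + P(D|S5)·P(S5)
      = 0.169·0.38 + 0.146·0.11 + 0.151·0.08 + 0.19·0.29 + 0.114·0.14
      = 0.06422 + 0.01606 + 0.01208 + 0.0551 + 0.01596 = 0.16342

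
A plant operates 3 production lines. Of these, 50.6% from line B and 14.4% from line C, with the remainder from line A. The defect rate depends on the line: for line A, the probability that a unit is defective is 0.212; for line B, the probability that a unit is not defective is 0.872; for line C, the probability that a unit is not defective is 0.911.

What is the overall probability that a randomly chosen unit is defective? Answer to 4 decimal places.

P(D) ≈ 0.1518

P(A) = 1 − (0.506 + 0.144) = 0.35.
P(D|B) = 1 − 0.872 = 0.128.
P(D|C) = 1 − 0.911 = 0.089.
P(D) = P(D|A)·P(A) + P(D|B)·P(B) + P(D|C)·P(C)
      = 0.212·0.35 + 0.128·0.506 + 0.089·0.144
      = 0.0742 + 0.064768 + 0.012816 = 0.151784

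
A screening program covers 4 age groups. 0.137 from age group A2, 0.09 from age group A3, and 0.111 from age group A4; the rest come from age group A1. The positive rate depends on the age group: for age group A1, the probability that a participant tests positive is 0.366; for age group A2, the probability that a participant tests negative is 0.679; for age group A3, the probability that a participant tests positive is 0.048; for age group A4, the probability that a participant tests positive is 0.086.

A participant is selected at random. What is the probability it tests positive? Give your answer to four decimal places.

0.3001

P(A1) = 1 − (0.137 + 0.09 + 0.111) = 0.662.
P(T|A2) = 1 − 0.679 = 0.321.
Summing over the partition,
P(T) = P(T|A1)·P(A1) + P(T|A2)·P(A2) + P(T|A3)·P(A3) + P(T|A4)·P(A4)
      = 0.366·0.662 + 0.321·0.137 + 0.048·0.09 + 0.086·0.111
      = 0.242292 + 0.043977 + 0.00432 + 0.009546 = 0.300135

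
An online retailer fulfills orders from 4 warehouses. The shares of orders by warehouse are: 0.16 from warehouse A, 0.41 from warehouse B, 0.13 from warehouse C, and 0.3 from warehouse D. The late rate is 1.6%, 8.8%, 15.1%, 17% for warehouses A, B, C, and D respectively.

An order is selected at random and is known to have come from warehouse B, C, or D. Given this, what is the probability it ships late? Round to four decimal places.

P(L|S) ≈ 0.1270

Let S = {B, C, D}.
P(S) = 0.41 + 0.13 + 0.3 = 0.84.
P(L ∩ S) = 0.088·0.41 + 0.151·0.13 + 0.17·0.3 = 0.03608 + 0.01963 + 0.051 = 0.10671.
P(L | S) = 0.10671 / 0.84 = 0.127036…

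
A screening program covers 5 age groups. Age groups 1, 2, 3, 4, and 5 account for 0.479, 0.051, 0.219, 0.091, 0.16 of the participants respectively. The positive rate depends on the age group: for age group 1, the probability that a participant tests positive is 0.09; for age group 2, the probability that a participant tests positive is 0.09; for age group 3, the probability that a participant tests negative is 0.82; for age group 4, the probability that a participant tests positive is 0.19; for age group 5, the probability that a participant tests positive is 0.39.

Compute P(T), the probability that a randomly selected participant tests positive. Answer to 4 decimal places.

P(T) ≈ 0.1668

P(T|3) = 1 − 0.82 = 0.18.
P(T) = P(T|1)·P(1) + P(T|2)·P(2) + P(T|3)·P(3) + P(T|4)·P(4) + P(T|5)·P(5)
      = 0.09·0.479 + 0.09·0.051 + 0.18·0.219 + 0.19·0.091 + 0.39·0.16
      = 0.04311 + 0.00459 + 0.03942 + 0.01729 + 0.0624 = 0.16681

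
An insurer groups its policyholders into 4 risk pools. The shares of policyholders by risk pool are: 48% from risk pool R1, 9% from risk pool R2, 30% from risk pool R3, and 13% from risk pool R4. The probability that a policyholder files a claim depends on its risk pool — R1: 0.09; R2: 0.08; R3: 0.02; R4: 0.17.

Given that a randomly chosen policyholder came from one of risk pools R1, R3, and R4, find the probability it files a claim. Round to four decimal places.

Let S = {R1, R3, R4}.
P(S) = 0.48 + 0.3 + 0.13 = 0.91.
P(C ∩ S) = 0.09·0.48 + 0.02·0.3 + 0.17·0.13 = 0.0432 + 0.006 + 0.0221 = 0.0713.
P(C | S) = 0.0713 / 0.91 = 0.078352…

0.0784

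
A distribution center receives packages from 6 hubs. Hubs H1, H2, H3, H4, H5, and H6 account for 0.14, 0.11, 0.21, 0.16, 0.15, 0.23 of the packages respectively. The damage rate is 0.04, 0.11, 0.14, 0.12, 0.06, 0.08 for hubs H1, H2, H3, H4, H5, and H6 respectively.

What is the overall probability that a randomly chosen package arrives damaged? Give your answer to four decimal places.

P(D) = P(D|H1)·P(H1) + P(D|H2)·P(H2) + P(D|H3)·P(H3) + P(D|H4)·P(H4) + P(D|H5)·P(H5) + P(D|H6)·P(H6)
      = 0.04·0.14 + 0.11·0.11 + 0.14·0.21 + 0.12·0.16 + 0.06·0.15 + 0.08·0.23
      = 0.0056 + 0.0121 + 0.0294 + 0.0192 + 0.009 + 0.0184 = 0.0937

0.0937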